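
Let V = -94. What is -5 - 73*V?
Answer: 6857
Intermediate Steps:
-5 - 73*V = -5 - 73*(-94) = -5 + 6862 = 6857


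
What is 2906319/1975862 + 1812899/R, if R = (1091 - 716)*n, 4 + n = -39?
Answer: -3535173850063/31860774750 ≈ -110.96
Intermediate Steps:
n = -43 (n = -4 - 39 = -43)
R = -16125 (R = (1091 - 716)*(-43) = 375*(-43) = -16125)
2906319/1975862 + 1812899/R = 2906319/1975862 + 1812899/(-16125) = 2906319*(1/1975862) + 1812899*(-1/16125) = 2906319/1975862 - 1812899/16125 = -3535173850063/31860774750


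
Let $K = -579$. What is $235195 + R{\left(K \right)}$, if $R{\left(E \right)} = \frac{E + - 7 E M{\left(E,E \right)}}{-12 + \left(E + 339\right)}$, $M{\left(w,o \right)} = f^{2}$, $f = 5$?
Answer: $\frac{3287133}{14} \approx 2.348 \cdot 10^{5}$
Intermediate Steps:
$M{\left(w,o \right)} = 25$ ($M{\left(w,o \right)} = 5^{2} = 25$)
$R{\left(E \right)} = - \frac{174 E}{327 + E}$ ($R{\left(E \right)} = \frac{E + - 7 E 25}{-12 + \left(E + 339\right)} = \frac{E - 175 E}{-12 + \left(339 + E\right)} = \frac{\left(-174\right) E}{327 + E} = - \frac{174 E}{327 + E}$)
$235195 + R{\left(K \right)} = 235195 - - \frac{100746}{327 - 579} = 235195 - - \frac{100746}{-252} = 235195 - \left(-100746\right) \left(- \frac{1}{252}\right) = 235195 - \frac{5597}{14} = \frac{3287133}{14}$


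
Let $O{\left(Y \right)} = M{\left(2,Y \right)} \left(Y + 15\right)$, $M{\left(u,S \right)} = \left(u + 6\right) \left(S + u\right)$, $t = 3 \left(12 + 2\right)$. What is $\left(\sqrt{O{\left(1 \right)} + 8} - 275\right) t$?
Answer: $-11550 + 588 \sqrt{2} \approx -10718.0$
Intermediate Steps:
$t = 42$ ($t = 3 \cdot 14 = 42$)
$M{\left(u,S \right)} = \left(6 + u\right) \left(S + u\right)$
$O{\left(Y \right)} = \left(15 + Y\right) \left(16 + 8 Y\right)$ ($O{\left(Y \right)} = \left(2^{2} + 6 Y + 6 \cdot 2 + Y 2\right) \left(Y + 15\right) = \left(4 + 6 Y + 12 + 2 Y\right) \left(15 + Y\right) = \left(16 + 8 Y\right) \left(15 + Y\right) = \left(15 + Y\right) \left(16 + 8 Y\right)$)
$\left(\sqrt{O{\left(1 \right)} + 8} - 275\right) t = \left(\sqrt{8 \left(2 + 1\right) \left(15 + 1\right) + 8} - 275\right) 42 = \left(\sqrt{8 \cdot 3 \cdot 16 + 8} - 275\right) 42 = \left(\sqrt{384 + 8} - 275\right) 42 = \left(\sqrt{392} - 275\right) 42 = \left(14 \sqrt{2} - 275\right) 42 = \left(-275 + 14 \sqrt{2}\right) 42 = -11550 + 588 \sqrt{2}$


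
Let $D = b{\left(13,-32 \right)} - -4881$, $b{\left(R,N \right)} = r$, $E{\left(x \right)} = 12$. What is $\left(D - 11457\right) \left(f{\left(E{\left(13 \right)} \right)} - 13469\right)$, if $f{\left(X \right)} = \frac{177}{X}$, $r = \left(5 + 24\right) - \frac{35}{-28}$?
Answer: $\frac{1409090511}{16} \approx 8.8068 \cdot 10^{7}$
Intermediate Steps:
$r = \frac{121}{4}$ ($r = 29 - - \frac{5}{4} = 29 + \frac{5}{4} = \frac{121}{4} \approx 30.25$)
$b{\left(R,N \right)} = \frac{121}{4}$
$D = \frac{19645}{4}$ ($D = \frac{121}{4} - -4881 = \frac{121}{4} + 4881 = \frac{19645}{4} \approx 4911.3$)
$\left(D - 11457\right) \left(f{\left(E{\left(13 \right)} \right)} - 13469\right) = \left(\frac{19645}{4} - 11457\right) \left(\frac{177}{12} - 13469\right) = - \frac{26183 \left(177 \cdot \frac{1}{12} - 13469\right)}{4} = - \frac{26183 \left(\frac{59}{4} - 13469\right)}{4} = \left(- \frac{26183}{4}\right) \left(- \frac{53817}{4}\right) = \frac{1409090511}{16}$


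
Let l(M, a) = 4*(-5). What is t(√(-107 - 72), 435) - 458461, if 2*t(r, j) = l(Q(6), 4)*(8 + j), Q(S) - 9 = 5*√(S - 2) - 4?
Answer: -462891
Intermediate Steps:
Q(S) = 5 + 5*√(-2 + S) (Q(S) = 9 + (5*√(S - 2) - 4) = 9 + (5*√(-2 + S) - 4) = 9 + (-4 + 5*√(-2 + S)) = 5 + 5*√(-2 + S))
l(M, a) = -20
t(r, j) = -80 - 10*j (t(r, j) = (-20*(8 + j))/2 = (-160 - 20*j)/2 = -80 - 10*j)
t(√(-107 - 72), 435) - 458461 = (-80 - 10*435) - 458461 = (-80 - 4350) - 458461 = -4430 - 458461 = -462891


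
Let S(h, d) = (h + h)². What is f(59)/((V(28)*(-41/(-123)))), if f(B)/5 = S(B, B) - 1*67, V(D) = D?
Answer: 207855/28 ≈ 7423.4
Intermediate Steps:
S(h, d) = 4*h² (S(h, d) = (2*h)² = 4*h²)
f(B) = -335 + 20*B² (f(B) = 5*(4*B² - 1*67) = 5*(4*B² - 67) = 5*(-67 + 4*B²) = -335 + 20*B²)
f(59)/((V(28)*(-41/(-123)))) = (-335 + 20*59²)/((28*(-41/(-123)))) = (-335 + 20*3481)/((28*(-41*(-1/123)))) = (-335 + 69620)/((28*(⅓))) = 69285/(28/3) = 69285*(3/28) = 207855/28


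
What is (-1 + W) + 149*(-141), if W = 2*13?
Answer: -20984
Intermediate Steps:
W = 26
(-1 + W) + 149*(-141) = (-1 + 26) + 149*(-141) = 25 - 21009 = -20984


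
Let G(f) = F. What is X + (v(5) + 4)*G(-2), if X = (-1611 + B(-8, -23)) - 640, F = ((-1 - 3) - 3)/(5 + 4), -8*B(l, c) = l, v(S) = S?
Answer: -2257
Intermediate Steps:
B(l, c) = -l/8
F = -7/9 (F = (-4 - 3)/9 = -7*⅑ = -7/9 ≈ -0.77778)
G(f) = -7/9
X = -2250 (X = (-1611 - ⅛*(-8)) - 640 = (-1611 + 1) - 640 = -1610 - 640 = -2250)
X + (v(5) + 4)*G(-2) = -2250 + (5 + 4)*(-7/9) = -2250 + 9*(-7/9) = -2250 - 7 = -2257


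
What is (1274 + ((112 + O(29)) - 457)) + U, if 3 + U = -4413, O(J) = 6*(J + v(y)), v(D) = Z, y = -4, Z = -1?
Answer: -3319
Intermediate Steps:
v(D) = -1
O(J) = -6 + 6*J (O(J) = 6*(J - 1) = 6*(-1 + J) = -6 + 6*J)
U = -4416 (U = -3 - 4413 = -4416)
(1274 + ((112 + O(29)) - 457)) + U = (1274 + ((112 + (-6 + 6*29)) - 457)) - 4416 = (1274 + ((112 + (-6 + 174)) - 457)) - 4416 = (1274 + ((112 + 168) - 457)) - 4416 = (1274 + (280 - 457)) - 4416 = (1274 - 177) - 4416 = 1097 - 4416 = -3319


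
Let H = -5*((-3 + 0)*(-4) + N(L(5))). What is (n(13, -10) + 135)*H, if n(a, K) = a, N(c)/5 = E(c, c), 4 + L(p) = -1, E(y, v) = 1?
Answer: -12580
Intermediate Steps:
L(p) = -5 (L(p) = -4 - 1 = -5)
N(c) = 5 (N(c) = 5*1 = 5)
H = -85 (H = -5*((-3 + 0)*(-4) + 5) = -5*(-3*(-4) + 5) = -5*(12 + 5) = -5*17 = -85)
(n(13, -10) + 135)*H = (13 + 135)*(-85) = 148*(-85) = -12580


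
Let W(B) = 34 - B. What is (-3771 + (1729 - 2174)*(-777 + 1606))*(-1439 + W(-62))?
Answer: 500503868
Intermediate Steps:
(-3771 + (1729 - 2174)*(-777 + 1606))*(-1439 + W(-62)) = (-3771 + (1729 - 2174)*(-777 + 1606))*(-1439 + (34 - 1*(-62))) = (-3771 - 445*829)*(-1439 + (34 + 62)) = (-3771 - 368905)*(-1439 + 96) = -372676*(-1343) = 500503868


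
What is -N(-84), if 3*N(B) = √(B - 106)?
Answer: -I*√190/3 ≈ -4.5947*I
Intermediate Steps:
N(B) = √(-106 + B)/3 (N(B) = √(B - 106)/3 = √(-106 + B)/3)
-N(-84) = -√(-106 - 84)/3 = -√(-190)/3 = -I*√190/3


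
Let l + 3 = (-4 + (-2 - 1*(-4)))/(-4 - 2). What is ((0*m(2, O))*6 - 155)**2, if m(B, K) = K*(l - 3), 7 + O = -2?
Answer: 24025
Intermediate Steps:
l = -8/3 (l = -3 + (-4 + (-2 - 1*(-4)))/(-4 - 2) = -3 + (-4 + (-2 + 4))/(-6) = -3 + (-4 + 2)*(-1/6) = -3 - 2*(-1/6) = -3 + 1/3 = -8/3 ≈ -2.6667)
O = -9 (O = -7 - 2 = -9)
m(B, K) = -17*K/3 (m(B, K) = K*(-8/3 - 3) = K*(-17/3) = -17*K/3)
((0*m(2, O))*6 - 155)**2 = ((0*(-17/3*(-9)))*6 - 155)**2 = ((0*51)*6 - 155)**2 = (0*6 - 155)**2 = (0 - 155)**2 = (-155)**2 = 24025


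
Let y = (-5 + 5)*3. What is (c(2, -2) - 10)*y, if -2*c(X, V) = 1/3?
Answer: 0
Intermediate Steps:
y = 0 (y = 0*3 = 0)
c(X, V) = -⅙ (c(X, V) = -½/3 = -½*⅓ = -⅙)
(c(2, -2) - 10)*y = (-⅙ - 10)*0 = -61/6*0 = 0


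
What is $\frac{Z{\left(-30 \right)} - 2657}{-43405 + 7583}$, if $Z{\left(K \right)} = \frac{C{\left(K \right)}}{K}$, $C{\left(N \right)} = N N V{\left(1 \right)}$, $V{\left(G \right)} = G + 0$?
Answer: $\frac{2687}{35822} \approx 0.07501$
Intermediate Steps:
$V{\left(G \right)} = G$
$C{\left(N \right)} = N^{2}$ ($C{\left(N \right)} = N N 1 = N^{2} \cdot 1 = N^{2}$)
$Z{\left(K \right)} = K$ ($Z{\left(K \right)} = \frac{K^{2}}{K} = K$)
$\frac{Z{\left(-30 \right)} - 2657}{-43405 + 7583} = \frac{-30 - 2657}{-43405 + 7583} = - \frac{2687}{-35822} = \left(-2687\right) \left(- \frac{1}{35822}\right) = \frac{2687}{35822}$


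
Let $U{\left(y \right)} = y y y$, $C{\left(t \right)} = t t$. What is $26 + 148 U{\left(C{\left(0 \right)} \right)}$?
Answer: $26$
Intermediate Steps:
$C{\left(t \right)} = t^{2}$
$U{\left(y \right)} = y^{3}$ ($U{\left(y \right)} = y y^{2} = y^{3}$)
$26 + 148 U{\left(C{\left(0 \right)} \right)} = 26 + 148 \left(0^{2}\right)^{3} = 26 + 148 \cdot 0^{3} = 26 + 148 \cdot 0 = 26 + 0 = 26$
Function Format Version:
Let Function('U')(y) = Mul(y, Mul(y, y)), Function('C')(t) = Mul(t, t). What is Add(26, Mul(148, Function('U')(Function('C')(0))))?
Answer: 26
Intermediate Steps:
Function('C')(t) = Pow(t, 2)
Function('U')(y) = Pow(y, 3) (Function('U')(y) = Mul(y, Pow(y, 2)) = Pow(y, 3))
Add(26, Mul(148, Function('U')(Function('C')(0)))) = Add(26, Mul(148, Pow(Pow(0, 2), 3))) = Add(26, Mul(148, Pow(0, 3))) = Add(26, Mul(148, 0)) = Add(26, 0) = 26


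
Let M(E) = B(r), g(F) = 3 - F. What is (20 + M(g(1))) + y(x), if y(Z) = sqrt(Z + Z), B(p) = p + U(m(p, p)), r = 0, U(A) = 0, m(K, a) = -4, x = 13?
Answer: 20 + sqrt(26) ≈ 25.099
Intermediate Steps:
B(p) = p (B(p) = p + 0 = p)
M(E) = 0
y(Z) = sqrt(2)*sqrt(Z) (y(Z) = sqrt(2*Z) = sqrt(2)*sqrt(Z))
(20 + M(g(1))) + y(x) = (20 + 0) + sqrt(2)*sqrt(13) = 20 + sqrt(26)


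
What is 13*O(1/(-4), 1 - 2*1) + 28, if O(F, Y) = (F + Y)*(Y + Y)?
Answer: 121/2 ≈ 60.500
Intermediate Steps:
O(F, Y) = 2*Y*(F + Y) (O(F, Y) = (F + Y)*(2*Y) = 2*Y*(F + Y))
13*O(1/(-4), 1 - 2*1) + 28 = 13*(2*(1 - 2*1)*(1/(-4) + (1 - 2*1))) + 28 = 13*(2*(1 - 2)*(-1/4 + (1 - 2))) + 28 = 13*(2*(-1)*(-1/4 - 1)) + 28 = 13*(2*(-1)*(-5/4)) + 28 = 13*(5/2) + 28 = 65/2 + 28 = 121/2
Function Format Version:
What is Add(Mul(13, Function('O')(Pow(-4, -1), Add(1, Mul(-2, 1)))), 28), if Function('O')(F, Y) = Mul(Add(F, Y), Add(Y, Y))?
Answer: Rational(121, 2) ≈ 60.500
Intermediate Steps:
Function('O')(F, Y) = Mul(2, Y, Add(F, Y)) (Function('O')(F, Y) = Mul(Add(F, Y), Mul(2, Y)) = Mul(2, Y, Add(F, Y)))
Add(Mul(13, Function('O')(Pow(-4, -1), Add(1, Mul(-2, 1)))), 28) = Add(Mul(13, Mul(2, Add(1, Mul(-2, 1)), Add(Pow(-4, -1), Add(1, Mul(-2, 1))))), 28) = Add(Mul(13, Mul(2, Add(1, -2), Add(Rational(-1, 4), Add(1, -2)))), 28) = Add(Mul(13, Mul(2, -1, Add(Rational(-1, 4), -1))), 28) = Add(Mul(13, Mul(2, -1, Rational(-5, 4))), 28) = Add(Mul(13, Rational(5, 2)), 28) = Add(Rational(65, 2), 28) = Rational(121, 2)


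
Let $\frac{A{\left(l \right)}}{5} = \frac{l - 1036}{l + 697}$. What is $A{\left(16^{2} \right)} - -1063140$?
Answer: $\frac{1013168520}{953} \approx 1.0631 \cdot 10^{6}$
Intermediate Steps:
$A{\left(l \right)} = \frac{5 \left(-1036 + l\right)}{697 + l}$ ($A{\left(l \right)} = 5 \frac{l - 1036}{l + 697} = 5 \frac{-1036 + l}{697 + l} = \frac{5 \left(-1036 + l\right)}{697 + l}$)
$A{\left(16^{2} \right)} - -1063140 = \frac{5 \left(-1036 + 16^{2}\right)}{697 + 16^{2}} - -1063140 = \frac{5 \left(-1036 + 256\right)}{697 + 256} + 1063140 = 5 \cdot \frac{1}{953} \left(-780\right) + 1063140 = - \frac{3900}{953} + 1063140 = \frac{1013168520}{953}$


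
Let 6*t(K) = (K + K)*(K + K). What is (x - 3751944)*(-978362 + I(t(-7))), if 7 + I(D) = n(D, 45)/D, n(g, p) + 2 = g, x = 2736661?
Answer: 48672702554905/49 ≈ 9.9332e+11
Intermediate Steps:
t(K) = 2*K²/3 (t(K) = ((K + K)*(K + K))/6 = ((2*K)*(2*K))/6 = (4*K²)/6 = 2*K²/3)
n(g, p) = -2 + g
I(D) = -7 + (-2 + D)/D
(x - 3751944)*(-978362 + I(t(-7))) = (2736661 - 3751944)*(-978362 + (-6 - 2/((⅔)*(-7)²))) = -1015283*(-978362 + (-6 - 2/((⅔)*49))) = -1015283*(-978362 + (-6 - 2/98/3)) = -1015283*(-978362 + (-6 - 2*3/98)) = -1015283*(-978362 + (-6 - 3/49)) = -1015283*(-978362 - 297/49) = -1015283*(-47940035/49) = 48672702554905/49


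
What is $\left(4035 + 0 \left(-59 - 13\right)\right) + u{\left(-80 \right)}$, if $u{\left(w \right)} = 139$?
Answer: $4174$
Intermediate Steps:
$\left(4035 + 0 \left(-59 - 13\right)\right) + u{\left(-80 \right)} = \left(4035 + 0 \left(-59 - 13\right)\right) + 139 = \left(4035 + 0 \left(-72\right)\right) + 139 = \left(4035 + 0\right) + 139 = 4035 + 139 = 4174$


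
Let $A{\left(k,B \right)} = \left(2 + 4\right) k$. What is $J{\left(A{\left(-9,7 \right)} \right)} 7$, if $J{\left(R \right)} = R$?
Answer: $-378$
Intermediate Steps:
$A{\left(k,B \right)} = 6 k$
$J{\left(A{\left(-9,7 \right)} \right)} 7 = 6 \left(-9\right) 7 = \left(-54\right) 7 = -378$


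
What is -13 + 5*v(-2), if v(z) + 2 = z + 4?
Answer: -13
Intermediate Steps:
v(z) = 2 + z (v(z) = -2 + (z + 4) = -2 + (4 + z) = 2 + z)
-13 + 5*v(-2) = -13 + 5*(2 - 2) = -13 + 5*0 = -13 + 0 = -13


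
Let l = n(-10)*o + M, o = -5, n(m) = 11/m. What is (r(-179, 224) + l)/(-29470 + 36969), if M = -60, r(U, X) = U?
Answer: -467/14998 ≈ -0.031137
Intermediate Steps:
l = -109/2 (l = (11/(-10))*(-5) - 60 = (11*(-⅒))*(-5) - 60 = -11/10*(-5) - 60 = 11/2 - 60 = -109/2 ≈ -54.500)
(r(-179, 224) + l)/(-29470 + 36969) = (-179 - 109/2)/(-29470 + 36969) = -467/2/7499 = -467/2*1/7499 = -467/14998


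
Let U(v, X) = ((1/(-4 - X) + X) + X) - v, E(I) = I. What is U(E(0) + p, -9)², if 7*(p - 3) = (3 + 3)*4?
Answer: 719104/1225 ≈ 587.02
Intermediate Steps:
p = 45/7 (p = 3 + ((3 + 3)*4)/7 = 3 + (6*4)/7 = 3 + (⅐)*24 = 3 + 24/7 = 45/7 ≈ 6.4286)
U(v, X) = 1/(-4 - X) - v + 2*X (U(v, X) = ((X + 1/(-4 - X)) + X) - v = (1/(-4 - X) + 2*X) - v = 1/(-4 - X) - v + 2*X)
U(E(0) + p, -9)² = ((-1 - 4*(0 + 45/7) + 2*(-9)² + 8*(-9) - 1*(-9)*(0 + 45/7))/(4 - 9))² = ((-1 - 4*45/7 + 2*81 - 72 - 1*(-9)*45/7)/(-5))² = (-(-1 - 180/7 + 162 - 72 + 405/7)/5)² = (-⅕*848/7)² = (-848/35)² = 719104/1225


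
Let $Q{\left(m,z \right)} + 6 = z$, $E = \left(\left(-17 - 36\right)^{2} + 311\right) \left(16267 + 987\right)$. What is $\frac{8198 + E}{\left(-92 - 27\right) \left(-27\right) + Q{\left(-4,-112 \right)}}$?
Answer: $\frac{53840678}{3095} \approx 17396.0$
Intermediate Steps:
$E = 53832480$ ($E = \left(\left(-53\right)^{2} + 311\right) 17254 = \left(2809 + 311\right) 17254 = 3120 \cdot 17254 = 53832480$)
$Q{\left(m,z \right)} = -6 + z$
$\frac{8198 + E}{\left(-92 - 27\right) \left(-27\right) + Q{\left(-4,-112 \right)}} = \frac{8198 + 53832480}{\left(-92 - 27\right) \left(-27\right) - 118} = \frac{53840678}{\left(-119\right) \left(-27\right) - 118} = \frac{53840678}{3213 - 118} = \frac{53840678}{3095}$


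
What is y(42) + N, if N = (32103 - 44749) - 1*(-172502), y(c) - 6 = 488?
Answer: 160350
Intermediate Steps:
y(c) = 494 (y(c) = 6 + 488 = 494)
N = 159856 (N = -12646 + 172502 = 159856)
y(42) + N = 494 + 159856 = 160350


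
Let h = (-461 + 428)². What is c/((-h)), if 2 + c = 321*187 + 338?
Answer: -6707/121 ≈ -55.430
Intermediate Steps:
h = 1089 (h = (-33)² = 1089)
c = 60363 (c = -2 + (321*187 + 338) = -2 + (60027 + 338) = -2 + 60365 = 60363)
c/((-h)) = 60363/((-1*1089)) = 60363/(-1089) = 60363*(-1/1089) = -6707/121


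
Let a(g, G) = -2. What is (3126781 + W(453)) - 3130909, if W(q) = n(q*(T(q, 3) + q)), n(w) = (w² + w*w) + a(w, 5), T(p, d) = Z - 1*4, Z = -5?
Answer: 80908158718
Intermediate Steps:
T(p, d) = -9 (T(p, d) = -5 - 1*4 = -5 - 4 = -9)
n(w) = -2 + 2*w² (n(w) = (w² + w*w) - 2 = (w² + w²) - 2 = 2*w² - 2 = -2 + 2*w²)
W(q) = -2 + 2*q²*(-9 + q)² (W(q) = -2 + 2*(q*(-9 + q))² = -2 + 2*(q²*(-9 + q)²) = -2 + 2*q²*(-9 + q)²)
(3126781 + W(453)) - 3130909 = (3126781 + (-2 + 2*453²*(-9 + 453)²)) - 3130909 = (3126781 + (-2 + 2*205209*444²)) - 3130909 = (3126781 + (-2 + 2*205209*197136)) - 3130909 = (3126781 + (-2 + 80908162848)) - 3130909 = (3126781 + 80908162846) - 3130909 = 80911289627 - 3130909 = 80908158718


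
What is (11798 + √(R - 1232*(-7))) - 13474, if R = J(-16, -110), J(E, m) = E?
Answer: -1676 + 4*√538 ≈ -1583.2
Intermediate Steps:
R = -16
(11798 + √(R - 1232*(-7))) - 13474 = (11798 + √(-16 - 1232*(-7))) - 13474 = (11798 + √(-16 + 8624)) - 13474 = (11798 + √8608) - 13474 = (11798 + 4*√538) - 13474 = -1676 + 4*√538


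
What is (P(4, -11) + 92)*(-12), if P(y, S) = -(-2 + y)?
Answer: -1080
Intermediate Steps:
P(y, S) = 2 - y
(P(4, -11) + 92)*(-12) = ((2 - 1*4) + 92)*(-12) = ((2 - 4) + 92)*(-12) = (-2 + 92)*(-12) = 90*(-12) = -1080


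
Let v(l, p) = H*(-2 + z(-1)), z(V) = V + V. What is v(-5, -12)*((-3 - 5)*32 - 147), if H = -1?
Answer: -1612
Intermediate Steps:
z(V) = 2*V
v(l, p) = 4 (v(l, p) = -(-2 + 2*(-1)) = -(-2 - 2) = -1*(-4) = 4)
v(-5, -12)*((-3 - 5)*32 - 147) = 4*((-3 - 5)*32 - 147) = 4*(-8*32 - 147) = 4*(-256 - 147) = 4*(-403) = -1612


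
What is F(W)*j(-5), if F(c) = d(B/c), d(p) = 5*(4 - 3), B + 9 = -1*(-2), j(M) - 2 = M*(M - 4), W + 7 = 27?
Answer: 235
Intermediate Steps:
W = 20 (W = -7 + 27 = 20)
j(M) = 2 + M*(-4 + M) (j(M) = 2 + M*(M - 4) = 2 + M*(-4 + M))
B = -7 (B = -9 - 1*(-2) = -9 + 2 = -7)
d(p) = 5 (d(p) = 5*1 = 5)
F(c) = 5
F(W)*j(-5) = 5*(2 + (-5)² - 4*(-5)) = 5*(2 + 25 + 20) = 5*47 = 235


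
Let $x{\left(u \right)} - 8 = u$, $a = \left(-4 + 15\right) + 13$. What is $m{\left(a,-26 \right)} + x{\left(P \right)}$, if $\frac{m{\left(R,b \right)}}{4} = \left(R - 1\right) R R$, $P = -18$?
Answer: $52982$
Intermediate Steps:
$a = 24$ ($a = 11 + 13 = 24$)
$m{\left(R,b \right)} = 4 R^{2} \left(-1 + R\right)$ ($m{\left(R,b \right)} = 4 \left(R - 1\right) R R = 4 \left(-1 + R\right) R R = 4 R \left(-1 + R\right) R = 4 R^{2} \left(-1 + R\right)$)
$x{\left(u \right)} = 8 + u$
$m{\left(a,-26 \right)} + x{\left(P \right)} = 4 \cdot 24^{2} \left(-1 + 24\right) + \left(8 - 18\right) = 4 \cdot 576 \cdot 23 - 10 = 52992 - 10 = 52982$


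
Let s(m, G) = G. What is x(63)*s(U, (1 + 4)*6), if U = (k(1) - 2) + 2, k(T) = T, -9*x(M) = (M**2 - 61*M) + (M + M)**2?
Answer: -53340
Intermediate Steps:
x(M) = -5*M**2/9 + 61*M/9 (x(M) = -((M**2 - 61*M) + (M + M)**2)/9 = -((M**2 - 61*M) + (2*M)**2)/9 = -((M**2 - 61*M) + 4*M**2)/9 = -(-61*M + 5*M**2)/9 = -5*M**2/9 + 61*M/9)
U = 1 (U = (1 - 2) + 2 = -1 + 2 = 1)
x(63)*s(U, (1 + 4)*6) = ((1/9)*63*(61 - 5*63))*((1 + 4)*6) = ((1/9)*63*(61 - 315))*(5*6) = ((1/9)*63*(-254))*30 = -1778*30 = -53340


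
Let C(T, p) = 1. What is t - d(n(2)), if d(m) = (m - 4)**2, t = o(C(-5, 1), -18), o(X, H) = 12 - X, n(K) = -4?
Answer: -53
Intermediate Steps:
t = 11 (t = 12 - 1*1 = 12 - 1 = 11)
d(m) = (-4 + m)**2
t - d(n(2)) = 11 - (-4 - 4)**2 = 11 - 1*(-8)**2 = 11 - 1*64 = 11 - 64 = -53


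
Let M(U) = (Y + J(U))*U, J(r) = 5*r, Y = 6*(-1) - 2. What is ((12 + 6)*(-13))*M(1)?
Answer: 702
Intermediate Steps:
Y = -8 (Y = -6 - 2 = -8)
M(U) = U*(-8 + 5*U) (M(U) = (-8 + 5*U)*U = U*(-8 + 5*U))
((12 + 6)*(-13))*M(1) = ((12 + 6)*(-13))*(1*(-8 + 5*1)) = (18*(-13))*(1*(-8 + 5)) = -234*(-3) = 702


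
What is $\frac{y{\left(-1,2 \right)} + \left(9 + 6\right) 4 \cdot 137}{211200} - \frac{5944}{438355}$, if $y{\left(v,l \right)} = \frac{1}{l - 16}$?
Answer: $\frac{6574047169}{259225612800} \approx 0.02536$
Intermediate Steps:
$y{\left(v,l \right)} = \frac{1}{-16 + l}$
$\frac{y{\left(-1,2 \right)} + \left(9 + 6\right) 4 \cdot 137}{211200} - \frac{5944}{438355} = \frac{\frac{1}{-16 + 2} + \left(9 + 6\right) 4 \cdot 137}{211200} - \frac{5944}{438355} = \left(\frac{1}{-14} + 15 \cdot 4 \cdot 137\right) \frac{1}{211200} - \frac{5944}{438355} = \left(- \frac{1}{14} + 60 \cdot 137\right) \frac{1}{211200} - \frac{5944}{438355} = \left(- \frac{1}{14} + 8220\right) \frac{1}{211200} - \frac{5944}{438355} = \frac{115079}{14} \cdot \frac{1}{211200} - \frac{5944}{438355} = \frac{115079}{2956800} - \frac{5944}{438355} = \frac{6574047169}{259225612800}$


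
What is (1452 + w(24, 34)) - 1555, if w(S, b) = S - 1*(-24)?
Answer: -55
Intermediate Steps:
w(S, b) = 24 + S (w(S, b) = S + 24 = 24 + S)
(1452 + w(24, 34)) - 1555 = (1452 + (24 + 24)) - 1555 = (1452 + 48) - 1555 = 1500 - 1555 = -55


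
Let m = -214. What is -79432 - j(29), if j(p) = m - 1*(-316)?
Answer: -79534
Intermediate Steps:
j(p) = 102 (j(p) = -214 - 1*(-316) = -214 + 316 = 102)
-79432 - j(29) = -79432 - 1*102 = -79432 - 102 = -79534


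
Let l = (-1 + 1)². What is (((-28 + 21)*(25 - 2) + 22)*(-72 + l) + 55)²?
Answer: 101263969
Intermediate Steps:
l = 0 (l = 0² = 0)
(((-28 + 21)*(25 - 2) + 22)*(-72 + l) + 55)² = (((-28 + 21)*(25 - 2) + 22)*(-72 + 0) + 55)² = ((-7*23 + 22)*(-72) + 55)² = ((-161 + 22)*(-72) + 55)² = (-139*(-72) + 55)² = (10008 + 55)² = 10063² = 101263969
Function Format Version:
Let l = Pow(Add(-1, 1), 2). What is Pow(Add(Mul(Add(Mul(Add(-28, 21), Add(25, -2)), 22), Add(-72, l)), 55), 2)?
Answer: 101263969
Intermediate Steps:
l = 0 (l = Pow(0, 2) = 0)
Pow(Add(Mul(Add(Mul(Add(-28, 21), Add(25, -2)), 22), Add(-72, l)), 55), 2) = Pow(Add(Mul(Add(Mul(Add(-28, 21), Add(25, -2)), 22), Add(-72, 0)), 55), 2) = Pow(Add(Mul(Add(Mul(-7, 23), 22), -72), 55), 2) = Pow(Add(Mul(Add(-161, 22), -72), 55), 2) = Pow(Add(Mul(-139, -72), 55), 2) = Pow(Add(10008, 55), 2) = Pow(10063, 2) = 101263969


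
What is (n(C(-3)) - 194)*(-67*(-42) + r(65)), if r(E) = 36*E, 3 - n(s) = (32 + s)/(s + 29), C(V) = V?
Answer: -12872115/13 ≈ -9.9016e+5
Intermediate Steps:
n(s) = 3 - (32 + s)/(29 + s) (n(s) = 3 - (32 + s)/(s + 29) = 3 - (32 + s)/(29 + s))
(n(C(-3)) - 194)*(-67*(-42) + r(65)) = ((55 + 2*(-3))/(29 - 3) - 194)*(-67*(-42) + 36*65) = ((55 - 6)/26 - 194)*(2814 + 2340) = ((1/26)*49 - 194)*5154 = (49/26 - 194)*5154 = -4995/26*5154 = -12872115/13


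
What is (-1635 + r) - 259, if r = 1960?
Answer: 66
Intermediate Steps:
(-1635 + r) - 259 = (-1635 + 1960) - 259 = 325 - 259 = 66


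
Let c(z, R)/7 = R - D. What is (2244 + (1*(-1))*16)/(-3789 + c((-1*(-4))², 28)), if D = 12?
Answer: -2228/3677 ≈ -0.60593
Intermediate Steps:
c(z, R) = -84 + 7*R (c(z, R) = 7*(R - 1*12) = 7*(R - 12) = 7*(-12 + R) = -84 + 7*R)
(2244 + (1*(-1))*16)/(-3789 + c((-1*(-4))², 28)) = (2244 + (1*(-1))*16)/(-3789 + (-84 + 7*28)) = (2244 - 1*16)/(-3789 + (-84 + 196)) = (2244 - 16)/(-3789 + 112) = 2228/(-3677) = 2228*(-1/3677) = -2228/3677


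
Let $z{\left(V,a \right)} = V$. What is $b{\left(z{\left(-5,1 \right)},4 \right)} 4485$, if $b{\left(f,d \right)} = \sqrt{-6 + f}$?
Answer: $4485 i \sqrt{11} \approx 14875.0 i$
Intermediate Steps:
$b{\left(z{\left(-5,1 \right)},4 \right)} 4485 = \sqrt{-6 - 5} \cdot 4485 = \sqrt{-11} \cdot 4485 = i \sqrt{11} \cdot 4485 = 4485 i \sqrt{11}$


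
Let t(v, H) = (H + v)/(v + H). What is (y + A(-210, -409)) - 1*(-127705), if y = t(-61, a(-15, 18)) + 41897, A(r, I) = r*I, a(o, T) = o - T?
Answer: 255493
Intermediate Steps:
t(v, H) = 1 (t(v, H) = (H + v)/(H + v) = 1)
A(r, I) = I*r
y = 41898 (y = 1 + 41897 = 41898)
(y + A(-210, -409)) - 1*(-127705) = (41898 - 409*(-210)) - 1*(-127705) = (41898 + 85890) + 127705 = 127788 + 127705 = 255493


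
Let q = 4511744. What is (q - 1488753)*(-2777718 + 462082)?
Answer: -7000146787276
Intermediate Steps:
(q - 1488753)*(-2777718 + 462082) = (4511744 - 1488753)*(-2777718 + 462082) = 3022991*(-2315636) = -7000146787276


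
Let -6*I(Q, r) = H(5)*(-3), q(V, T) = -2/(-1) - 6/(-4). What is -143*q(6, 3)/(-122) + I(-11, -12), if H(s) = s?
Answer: 1611/244 ≈ 6.6025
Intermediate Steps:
q(V, T) = 7/2 (q(V, T) = -2*(-1) - 6*(-1/4) = 2 + 3/2 = 7/2)
I(Q, r) = 5/2 (I(Q, r) = -5*(-3)/6 = -1/6*(-15) = 5/2)
-143*q(6, 3)/(-122) + I(-11, -12) = -1001/(2*(-122)) + 5/2 = -1001*(-1)/(2*122) + 5/2 = -143*(-7/244) + 5/2 = 1001/244 + 5/2 = 1611/244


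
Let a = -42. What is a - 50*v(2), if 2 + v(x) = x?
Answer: -42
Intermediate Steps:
v(x) = -2 + x
a - 50*v(2) = -42 - 50*(-2 + 2) = -42 - 50*0 = -42 + 0 = -42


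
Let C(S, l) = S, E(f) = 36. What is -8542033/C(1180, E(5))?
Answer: -8542033/1180 ≈ -7239.0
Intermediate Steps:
-8542033/C(1180, E(5)) = -8542033/1180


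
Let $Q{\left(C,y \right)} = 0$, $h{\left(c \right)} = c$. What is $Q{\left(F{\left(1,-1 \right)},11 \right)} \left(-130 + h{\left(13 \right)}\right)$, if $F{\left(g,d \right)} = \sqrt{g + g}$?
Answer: $0$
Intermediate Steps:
$F{\left(g,d \right)} = \sqrt{2} \sqrt{g}$ ($F{\left(g,d \right)} = \sqrt{2 g} = \sqrt{2} \sqrt{g}$)
$Q{\left(F{\left(1,-1 \right)},11 \right)} \left(-130 + h{\left(13 \right)}\right) = 0 \left(-130 + 13\right) = 0 \left(-117\right) = 0$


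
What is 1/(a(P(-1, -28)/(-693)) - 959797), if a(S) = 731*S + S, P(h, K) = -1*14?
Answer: -33/31672813 ≈ -1.0419e-6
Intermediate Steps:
P(h, K) = -14
a(S) = 732*S
1/(a(P(-1, -28)/(-693)) - 959797) = 1/(732*(-14/(-693)) - 959797) = 1/(732*(-14*(-1/693)) - 959797) = 1/(732*(2/99) - 959797) = 1/(488/33 - 959797) = 1/(-31672813/33) = -33/31672813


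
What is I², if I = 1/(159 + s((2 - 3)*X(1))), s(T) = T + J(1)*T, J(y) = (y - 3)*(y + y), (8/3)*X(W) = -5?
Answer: 64/1505529 ≈ 4.2510e-5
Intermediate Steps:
X(W) = -15/8 (X(W) = (3/8)*(-5) = -15/8)
J(y) = 2*y*(-3 + y) (J(y) = (-3 + y)*(2*y) = 2*y*(-3 + y))
s(T) = -3*T (s(T) = T + (2*1*(-3 + 1))*T = T + (2*1*(-2))*T = T - 4*T = -3*T)
I = 8/1227 (I = 1/(159 - 3*(2 - 3)*(-15)/8) = 1/(159 - (-3)*(-15)/8) = 1/(159 - 3*15/8) = 1/(159 - 45/8) = 1/(1227/8) = 8/1227 ≈ 0.0065200)
I² = (8/1227)² = 64/1505529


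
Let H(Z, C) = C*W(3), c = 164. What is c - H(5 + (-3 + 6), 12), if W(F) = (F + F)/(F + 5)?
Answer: 155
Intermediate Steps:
W(F) = 2*F/(5 + F) (W(F) = (2*F)/(5 + F) = 2*F/(5 + F))
H(Z, C) = 3*C/4 (H(Z, C) = C*(2*3/(5 + 3)) = C*(2*3/8) = C*(2*3*(⅛)) = C*(¾) = 3*C/4)
c - H(5 + (-3 + 6), 12) = 164 - 3*12/4 = 164 - 1*9 = 164 - 9 = 155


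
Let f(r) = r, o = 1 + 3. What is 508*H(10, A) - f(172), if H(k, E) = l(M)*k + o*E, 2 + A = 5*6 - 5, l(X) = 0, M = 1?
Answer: 46564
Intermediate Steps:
o = 4
A = 23 (A = -2 + (5*6 - 5) = -2 + (30 - 5) = -2 + 25 = 23)
H(k, E) = 4*E (H(k, E) = 0*k + 4*E = 0 + 4*E = 4*E)
508*H(10, A) - f(172) = 508*(4*23) - 1*172 = 508*92 - 172 = 46736 - 172 = 46564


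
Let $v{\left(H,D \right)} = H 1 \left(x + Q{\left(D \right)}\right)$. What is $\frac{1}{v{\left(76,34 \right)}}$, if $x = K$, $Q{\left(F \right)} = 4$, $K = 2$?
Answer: $\frac{1}{456} \approx 0.002193$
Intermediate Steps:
$x = 2$
$v{\left(H,D \right)} = 6 H$ ($v{\left(H,D \right)} = H 1 \left(2 + 4\right) = H 6 = 6 H$)
$\frac{1}{v{\left(76,34 \right)}} = \frac{1}{6 \cdot 76} = \frac{1}{456}$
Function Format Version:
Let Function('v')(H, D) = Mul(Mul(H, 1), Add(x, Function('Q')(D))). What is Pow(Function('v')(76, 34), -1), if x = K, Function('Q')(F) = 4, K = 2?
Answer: Rational(1, 456) ≈ 0.0021930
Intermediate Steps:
x = 2
Function('v')(H, D) = Mul(6, H) (Function('v')(H, D) = Mul(Mul(H, 1), Add(2, 4)) = Mul(H, 6) = Mul(6, H))
Pow(Function('v')(76, 34), -1) = Pow(Mul(6, 76), -1) = Pow(456, -1) = Rational(1, 456)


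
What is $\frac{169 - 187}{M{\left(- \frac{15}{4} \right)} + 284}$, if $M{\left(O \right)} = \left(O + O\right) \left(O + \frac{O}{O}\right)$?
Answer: $- \frac{144}{2437} \approx -0.059089$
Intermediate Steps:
$M{\left(O \right)} = 2 O \left(1 + O\right)$ ($M{\left(O \right)} = 2 O \left(O + 1\right) = 2 O \left(1 + O\right)$)
$\frac{169 - 187}{M{\left(- \frac{15}{4} \right)} + 284} = \frac{169 - 187}{2 \left(- \frac{15}{4}\right) \left(1 - \frac{15}{4}\right) + 284} = - \frac{18}{2 \left(\left(-15\right) \frac{1}{4}\right) \left(1 - \frac{15}{4}\right) + 284} = - \frac{18}{2 \left(- \frac{15}{4}\right) \left(1 - \frac{15}{4}\right) + 284} = - \frac{18}{2 \left(- \frac{15}{4}\right) \left(- \frac{11}{4}\right) + 284} = - \frac{18}{\frac{165}{8} + 284} = - \frac{18}{\frac{2437}{8}} = \left(-18\right) \frac{8}{2437} = - \frac{144}{2437}$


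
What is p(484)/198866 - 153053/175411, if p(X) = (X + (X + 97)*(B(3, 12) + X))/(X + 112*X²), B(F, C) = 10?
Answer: -399290630538713205/457619081079377228 ≈ -0.87254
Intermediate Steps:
p(X) = (X + (10 + X)*(97 + X))/(X + 112*X²) (p(X) = (X + (X + 97)*(10 + X))/(X + 112*X²) = (X + (97 + X)*(10 + X))/(X + 112*X²) = (X + (10 + X)*(97 + X))/(X + 112*X²))
p(484)/198866 - 153053/175411 = ((970 + 484² + 108*484)/(484*(1 + 112*484)))/198866 - 153053/175411 = ((970 + 234256 + 52272)/(484*(1 + 54208)))*(1/198866) - 153053*1/175411 = ((1/484)*287498/54209)*(1/198866) - 153053/175411 = ((1/484)*(1/54209)*287498)*(1/198866) - 153053/175411 = (143749/13118578)*(1/198866) - 153053/175411 = 143749/2608839132548 - 153053/175411 = -399290630538713205/457619081079377228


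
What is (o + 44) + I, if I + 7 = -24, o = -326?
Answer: -313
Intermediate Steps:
I = -31 (I = -7 - 24 = -31)
(o + 44) + I = (-326 + 44) - 31 = -282 - 31 = -313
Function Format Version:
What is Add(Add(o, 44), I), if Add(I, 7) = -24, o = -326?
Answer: -313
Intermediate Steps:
I = -31 (I = Add(-7, -24) = -31)
Add(Add(o, 44), I) = Add(Add(-326, 44), -31) = Add(-282, -31) = -313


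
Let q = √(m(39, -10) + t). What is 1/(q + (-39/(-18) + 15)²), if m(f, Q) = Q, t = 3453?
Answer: 381924/108088753 - 1296*√3443/108088753 ≈ 0.0028299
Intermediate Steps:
q = √3443 (q = √(-10 + 3453) = √3443 ≈ 58.677)
1/(q + (-39/(-18) + 15)²) = 1/(√3443 + (-39/(-18) + 15)²) = 1/(√3443 + (-39*(-1/18) + 15)²) = 1/(√3443 + (13/6 + 15)²) = 1/(√3443 + (103/6)²) = 1/(√3443 + 10609/36) = 1/(10609/36 + √3443)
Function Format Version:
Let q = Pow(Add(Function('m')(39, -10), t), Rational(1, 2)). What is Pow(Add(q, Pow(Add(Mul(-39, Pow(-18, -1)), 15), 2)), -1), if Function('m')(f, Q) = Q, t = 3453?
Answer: Add(Rational(381924, 108088753), Mul(Rational(-1296, 108088753), Pow(3443, Rational(1, 2)))) ≈ 0.0028299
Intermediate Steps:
q = Pow(3443, Rational(1, 2)) (q = Pow(Add(-10, 3453), Rational(1, 2)) = Pow(3443, Rational(1, 2)) ≈ 58.677)
Pow(Add(q, Pow(Add(Mul(-39, Pow(-18, -1)), 15), 2)), -1) = Pow(Add(Pow(3443, Rational(1, 2)), Pow(Add(Mul(-39, Pow(-18, -1)), 15), 2)), -1) = Pow(Add(Pow(3443, Rational(1, 2)), Pow(Add(Mul(-39, Rational(-1, 18)), 15), 2)), -1) = Pow(Add(Pow(3443, Rational(1, 2)), Pow(Add(Rational(13, 6), 15), 2)), -1) = Pow(Add(Pow(3443, Rational(1, 2)), Pow(Rational(103, 6), 2)), -1) = Pow(Add(Pow(3443, Rational(1, 2)), Rational(10609, 36)), -1) = Pow(Add(Rational(10609, 36), Pow(3443, Rational(1, 2))), -1)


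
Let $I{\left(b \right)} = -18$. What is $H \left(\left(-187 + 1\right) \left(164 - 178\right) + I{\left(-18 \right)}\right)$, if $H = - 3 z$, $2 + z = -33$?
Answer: $271530$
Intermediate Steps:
$z = -35$ ($z = -2 - 33 = -35$)
$H = 105$ ($H = \left(-3\right) \left(-35\right) = 105$)
$H \left(\left(-187 + 1\right) \left(164 - 178\right) + I{\left(-18 \right)}\right) = 105 \left(\left(-187 + 1\right) \left(164 - 178\right) - 18\right) = 105 \left(\left(-186\right) \left(-14\right) - 18\right) = 105 \left(2604 - 18\right) = 105 \cdot 2586 = 271530$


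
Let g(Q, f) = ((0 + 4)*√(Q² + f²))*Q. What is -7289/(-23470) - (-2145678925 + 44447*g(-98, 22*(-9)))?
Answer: 50359084377039/23470 + 34846448*√12202 ≈ 5.9949e+9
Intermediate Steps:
g(Q, f) = 4*Q*√(Q² + f²) (g(Q, f) = (4*√(Q² + f²))*Q = 4*Q*√(Q² + f²))
-7289/(-23470) - (-2145678925 + 44447*g(-98, 22*(-9))) = -7289/(-23470) - (-2145678925 - 17423224*√((-98)² + (22*(-9))²)) = -7289*(-1/23470) - (-2145678925 - 17423224*√(9604 + (-198)²)) = 7289/23470 - (-2145678925 - 17423224*√(9604 + 39204)) = 7289/23470 - (-2145678925 - 34846448*√12202) = 7289/23470 - 44447*(-48275 - 784*√12202) = 7289/23470 + (2145678925 + 34846448*√12202) = 50359084377039/23470 + 34846448*√12202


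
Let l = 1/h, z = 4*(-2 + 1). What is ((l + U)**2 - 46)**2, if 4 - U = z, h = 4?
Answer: 124609/256 ≈ 486.75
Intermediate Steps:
z = -4 (z = 4*(-1) = -4)
U = 8 (U = 4 - 1*(-4) = 4 + 4 = 8)
l = 1/4 ≈ 0.25000
((l + U)**2 - 46)**2 = ((1/4 + 8)**2 - 46)**2 = ((33/4)**2 - 46)**2 = (1089/16 - 46)**2 = (353/16)**2 = 124609/256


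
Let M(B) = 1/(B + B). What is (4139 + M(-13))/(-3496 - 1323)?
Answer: -107613/125294 ≈ -0.85888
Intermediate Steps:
M(B) = 1/(2*B)
(4139 + M(-13))/(-3496 - 1323) = (4139 + (1/2)/(-13))/(-3496 - 1323) = (4139 + (1/2)*(-1/13))/(-4819) = (4139 - 1/26)*(-1/4819) = (107613/26)*(-1/4819) = -107613/125294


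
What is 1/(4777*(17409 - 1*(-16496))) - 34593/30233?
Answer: -5602827021472/4896663205105 ≈ -1.1442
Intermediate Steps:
1/(4777*(17409 - 1*(-16496))) - 34593/30233 = 1/(4777*(17409 + 16496)) - 34593*1/30233 = (1/4777)/33905 - 34593/30233 = (1/4777)*(1/33905) - 34593/30233 = 1/161964185 - 34593/30233 = -5602827021472/4896663205105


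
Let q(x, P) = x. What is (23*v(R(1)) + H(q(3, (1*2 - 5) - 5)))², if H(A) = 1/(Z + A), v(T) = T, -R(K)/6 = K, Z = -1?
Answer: 75625/4 ≈ 18906.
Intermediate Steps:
R(K) = -6*K
H(A) = 1/(-1 + A)
(23*v(R(1)) + H(q(3, (1*2 - 5) - 5)))² = (23*(-6*1) + 1/(-1 + 3))² = (23*(-6) + 1/2)² = (-138 + ½)² = (-275/2)² = 75625/4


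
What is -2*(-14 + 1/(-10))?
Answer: 141/5 ≈ 28.200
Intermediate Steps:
-2*(-14 + 1/(-10)) = -2*(-14 + 1*(-⅒)) = -2*(-14 - ⅒) = -2*(-141/10) = 141/5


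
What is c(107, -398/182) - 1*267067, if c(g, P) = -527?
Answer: -267594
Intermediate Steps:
c(107, -398/182) - 1*267067 = -527 - 1*267067 = -527 - 267067 = -267594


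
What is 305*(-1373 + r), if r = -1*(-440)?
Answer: -284565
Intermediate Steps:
r = 440
305*(-1373 + r) = 305*(-1373 + 440) = 305*(-933) = -284565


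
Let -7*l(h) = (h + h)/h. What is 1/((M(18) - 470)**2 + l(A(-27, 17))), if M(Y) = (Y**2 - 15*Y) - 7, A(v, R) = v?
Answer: 7/1252501 ≈ 5.5888e-6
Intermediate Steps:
M(Y) = -7 + Y**2 - 15*Y
l(h) = -2/7 (l(h) = -(h + h)/(7*h) = -2*h/(7*h) = -1/7*2 = -2/7)
1/((M(18) - 470)**2 + l(A(-27, 17))) = 1/(((-7 + 18**2 - 15*18) - 470)**2 - 2/7) = 1/(((-7 + 324 - 270) - 470)**2 - 2/7) = 1/((47 - 470)**2 - 2/7) = 1/((-423)**2 - 2/7) = 1/(178929 - 2/7) = 1/(1252501/7) = 7/1252501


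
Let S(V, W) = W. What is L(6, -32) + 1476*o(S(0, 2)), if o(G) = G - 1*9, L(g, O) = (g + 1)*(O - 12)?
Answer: -10640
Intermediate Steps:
L(g, O) = (1 + g)*(-12 + O)
o(G) = -9 + G (o(G) = G - 9 = -9 + G)
L(6, -32) + 1476*o(S(0, 2)) = (-12 - 32 - 12*6 - 32*6) + 1476*(-9 + 2) = (-12 - 32 - 72 - 192) + 1476*(-7) = -308 - 10332 = -10640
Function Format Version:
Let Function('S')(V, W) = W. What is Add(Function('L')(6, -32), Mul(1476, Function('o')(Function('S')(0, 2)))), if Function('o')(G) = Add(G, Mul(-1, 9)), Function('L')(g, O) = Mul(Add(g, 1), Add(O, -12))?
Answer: -10640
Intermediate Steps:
Function('L')(g, O) = Mul(Add(1, g), Add(-12, O))
Function('o')(G) = Add(-9, G) (Function('o')(G) = Add(G, -9) = Add(-9, G))
Add(Function('L')(6, -32), Mul(1476, Function('o')(Function('S')(0, 2)))) = Add(Add(-12, -32, Mul(-12, 6), Mul(-32, 6)), Mul(1476, Add(-9, 2))) = Add(Add(-12, -32, -72, -192), Mul(1476, -7)) = Add(-308, -10332) = -10640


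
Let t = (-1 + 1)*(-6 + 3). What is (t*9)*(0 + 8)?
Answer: 0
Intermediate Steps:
t = 0 (t = 0*(-3) = 0)
(t*9)*(0 + 8) = (0*9)*(0 + 8) = 0*8 = 0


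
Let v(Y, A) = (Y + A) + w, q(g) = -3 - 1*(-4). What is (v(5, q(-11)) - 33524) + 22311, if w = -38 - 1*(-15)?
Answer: -11230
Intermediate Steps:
w = -23 (w = -38 + 15 = -23)
q(g) = 1 (q(g) = -3 + 4 = 1)
v(Y, A) = -23 + A + Y (v(Y, A) = (Y + A) - 23 = (A + Y) - 23 = -23 + A + Y)
(v(5, q(-11)) - 33524) + 22311 = ((-23 + 1 + 5) - 33524) + 22311 = (-17 - 33524) + 22311 = -33541 + 22311 = -11230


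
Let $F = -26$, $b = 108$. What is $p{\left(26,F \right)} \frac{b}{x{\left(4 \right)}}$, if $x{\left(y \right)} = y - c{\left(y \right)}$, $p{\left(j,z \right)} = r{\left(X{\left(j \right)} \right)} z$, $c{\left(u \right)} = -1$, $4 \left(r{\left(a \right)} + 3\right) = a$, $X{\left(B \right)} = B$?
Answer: $- \frac{9828}{5} \approx -1965.6$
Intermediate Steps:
$r{\left(a \right)} = -3 + \frac{a}{4}$
$p{\left(j,z \right)} = z \left(-3 + \frac{j}{4}\right)$ ($p{\left(j,z \right)} = \left(-3 + \frac{j}{4}\right) z = z \left(-3 + \frac{j}{4}\right)$)
$x{\left(y \right)} = 1 + y$ ($x{\left(y \right)} = y - -1 = y + 1 = 1 + y$)
$p{\left(26,F \right)} \frac{b}{x{\left(4 \right)}} = \frac{1}{4} \left(-26\right) \left(-12 + 26\right) \frac{108}{1 + 4} = \frac{1}{4} \left(-26\right) 14 \cdot \frac{108}{5} = - 91 \cdot 108 \cdot \frac{1}{5} = \left(-91\right) \frac{108}{5} = - \frac{9828}{5}$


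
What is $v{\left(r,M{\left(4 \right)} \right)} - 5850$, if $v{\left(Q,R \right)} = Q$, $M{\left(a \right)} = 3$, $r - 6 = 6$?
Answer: $-5838$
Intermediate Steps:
$r = 12$ ($r = 6 + 6 = 12$)
$v{\left(r,M{\left(4 \right)} \right)} - 5850 = 12 - 5850 = -5838$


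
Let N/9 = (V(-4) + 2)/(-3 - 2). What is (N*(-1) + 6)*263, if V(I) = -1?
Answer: 10257/5 ≈ 2051.4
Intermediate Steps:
N = -9/5 (N = 9*((-1 + 2)/(-3 - 2)) = 9*(1/(-5)) = 9*(1*(-1/5)) = 9*(-1/5) = -9/5 ≈ -1.8000)
(N*(-1) + 6)*263 = (-9/5*(-1) + 6)*263 = (9/5 + 6)*263 = (39/5)*263 = 10257/5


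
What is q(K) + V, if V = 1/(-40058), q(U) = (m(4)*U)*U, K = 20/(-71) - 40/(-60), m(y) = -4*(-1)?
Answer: 1077354599/1817391402 ≈ 0.59280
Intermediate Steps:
m(y) = 4
K = 82/213 (K = 20*(-1/71) - 40*(-1/60) = -20/71 + 2/3 = 82/213 ≈ 0.38498)
q(U) = 4*U**2 (q(U) = (4*U)*U = 4*U**2)
V = -1/40058 ≈ -2.4964e-5
q(K) + V = 4*(82/213)**2 - 1/40058 = 4*(6724/45369) - 1/40058 = 26896/45369 - 1/40058 = 1077354599/1817391402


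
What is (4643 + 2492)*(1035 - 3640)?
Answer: -18586675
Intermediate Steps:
(4643 + 2492)*(1035 - 3640) = 7135*(-2605) = -18586675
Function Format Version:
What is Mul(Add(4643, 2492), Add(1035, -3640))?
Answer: -18586675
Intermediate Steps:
Mul(Add(4643, 2492), Add(1035, -3640)) = Mul(7135, -2605) = -18586675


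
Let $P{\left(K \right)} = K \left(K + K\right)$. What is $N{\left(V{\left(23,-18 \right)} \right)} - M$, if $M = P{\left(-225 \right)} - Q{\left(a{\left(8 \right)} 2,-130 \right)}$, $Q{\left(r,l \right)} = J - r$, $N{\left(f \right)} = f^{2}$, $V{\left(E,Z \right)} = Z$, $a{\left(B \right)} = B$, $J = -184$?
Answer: $-101126$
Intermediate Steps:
$P{\left(K \right)} = 2 K^{2}$ ($P{\left(K \right)} = K 2 K = 2 K^{2}$)
$Q{\left(r,l \right)} = -184 - r$
$M = 101450$ ($M = 2 \left(-225\right)^{2} - \left(-184 - 8 \cdot 2\right) = 2 \cdot 50625 - \left(-184 - 16\right) = 101250 - \left(-184 - 16\right) = 101250 - -200 = 101250 + 200 = 101450$)
$N{\left(V{\left(23,-18 \right)} \right)} - M = \left(-18\right)^{2} - 101450 = 324 - 101450 = -101126$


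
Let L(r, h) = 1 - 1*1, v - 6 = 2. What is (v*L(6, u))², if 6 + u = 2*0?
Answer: 0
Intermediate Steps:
v = 8 (v = 6 + 2 = 8)
u = -6 (u = -6 + 2*0 = -6 + 0 = -6)
L(r, h) = 0 (L(r, h) = 1 - 1 = 0)
(v*L(6, u))² = (8*0)² = 0² = 0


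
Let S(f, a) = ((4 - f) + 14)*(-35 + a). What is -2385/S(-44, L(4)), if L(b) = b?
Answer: 2385/1922 ≈ 1.2409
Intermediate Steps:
S(f, a) = (-35 + a)*(18 - f) (S(f, a) = (18 - f)*(-35 + a) = (-35 + a)*(18 - f))
-2385/S(-44, L(4)) = -2385/(-630 + 18*4 + 35*(-44) - 1*4*(-44)) = -2385/(-630 + 72 - 1540 + 176) = -2385/(-1922) = -2385*(-1/1922) = 2385/1922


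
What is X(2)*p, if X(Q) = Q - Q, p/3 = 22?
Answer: 0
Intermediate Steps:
p = 66 (p = 3*22 = 66)
X(Q) = 0
X(2)*p = 0*66 = 0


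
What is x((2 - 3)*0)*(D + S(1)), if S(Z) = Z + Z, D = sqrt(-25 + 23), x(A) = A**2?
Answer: 0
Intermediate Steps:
D = I*sqrt(2) (D = sqrt(-2) = I*sqrt(2) ≈ 1.4142*I)
S(Z) = 2*Z
x((2 - 3)*0)*(D + S(1)) = ((2 - 3)*0)**2*(I*sqrt(2) + 2*1) = (-1*0)**2*(I*sqrt(2) + 2) = 0**2*(2 + I*sqrt(2)) = 0*(2 + I*sqrt(2)) = 0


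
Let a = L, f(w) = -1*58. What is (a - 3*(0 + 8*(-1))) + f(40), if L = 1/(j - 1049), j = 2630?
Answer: -53753/1581 ≈ -33.999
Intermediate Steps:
L = 1/1581 (L = 1/(2630 - 1049) = 1/1581 ≈ 0.00063251)
f(w) = -58
a = 1/1581 ≈ 0.00063251
(a - 3*(0 + 8*(-1))) + f(40) = (1/1581 - 3*(0 + 8*(-1))) - 58 = (1/1581 - 3*(0 - 8)) - 58 = (1/1581 - 3*(-8)) - 58 = (1/1581 + 24) - 58 = 37945/1581 - 58 = -53753/1581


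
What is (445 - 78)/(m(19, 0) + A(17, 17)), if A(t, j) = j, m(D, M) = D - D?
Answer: 367/17 ≈ 21.588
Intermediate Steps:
m(D, M) = 0
(445 - 78)/(m(19, 0) + A(17, 17)) = (445 - 78)/(0 + 17) = 367/17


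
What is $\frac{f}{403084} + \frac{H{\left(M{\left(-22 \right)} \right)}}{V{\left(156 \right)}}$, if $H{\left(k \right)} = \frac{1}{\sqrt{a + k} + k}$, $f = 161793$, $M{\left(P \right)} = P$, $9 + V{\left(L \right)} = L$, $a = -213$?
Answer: $\frac{17091519701}{42603157212} - \frac{i \sqrt{235}}{105693} \approx 0.40118 - 0.00014504 i$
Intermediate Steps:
$V{\left(L \right)} = -9 + L$
$H{\left(k \right)} = \frac{1}{k + \sqrt{-213 + k}}$ ($H{\left(k \right)} = \frac{1}{\sqrt{-213 + k} + k} = \frac{1}{k + \sqrt{-213 + k}}$)
$\frac{f}{403084} + \frac{H{\left(M{\left(-22 \right)} \right)}}{V{\left(156 \right)}} = \frac{161793}{403084} + \frac{1}{\left(-22 + \sqrt{-213 - 22}\right) \left(-9 + 156\right)} = 161793 \cdot \frac{1}{403084} + \frac{1}{\left(-22 + \sqrt{-235}\right) 147} = \frac{161793}{403084} + \frac{1}{-22 + i \sqrt{235}} \cdot \frac{1}{147} = \frac{161793}{403084} + \frac{1}{147 \left(-22 + i \sqrt{235}\right)}$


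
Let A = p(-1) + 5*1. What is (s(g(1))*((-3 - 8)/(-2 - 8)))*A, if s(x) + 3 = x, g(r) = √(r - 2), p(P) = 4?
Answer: -297/10 + 99*I/10 ≈ -29.7 + 9.9*I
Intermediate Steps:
A = 9 (A = 4 + 5*1 = 4 + 5 = 9)
g(r) = √(-2 + r)
s(x) = -3 + x
(s(g(1))*((-3 - 8)/(-2 - 8)))*A = ((-3 + √(-2 + 1))*((-3 - 8)/(-2 - 8)))*9 = ((-3 + √(-1))*(-11/(-10)))*9 = ((-3 + I)*(-11*(-⅒)))*9 = ((-3 + I)*(11/10))*9 = (-33/10 + 11*I/10)*9 = -297/10 + 99*I/10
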